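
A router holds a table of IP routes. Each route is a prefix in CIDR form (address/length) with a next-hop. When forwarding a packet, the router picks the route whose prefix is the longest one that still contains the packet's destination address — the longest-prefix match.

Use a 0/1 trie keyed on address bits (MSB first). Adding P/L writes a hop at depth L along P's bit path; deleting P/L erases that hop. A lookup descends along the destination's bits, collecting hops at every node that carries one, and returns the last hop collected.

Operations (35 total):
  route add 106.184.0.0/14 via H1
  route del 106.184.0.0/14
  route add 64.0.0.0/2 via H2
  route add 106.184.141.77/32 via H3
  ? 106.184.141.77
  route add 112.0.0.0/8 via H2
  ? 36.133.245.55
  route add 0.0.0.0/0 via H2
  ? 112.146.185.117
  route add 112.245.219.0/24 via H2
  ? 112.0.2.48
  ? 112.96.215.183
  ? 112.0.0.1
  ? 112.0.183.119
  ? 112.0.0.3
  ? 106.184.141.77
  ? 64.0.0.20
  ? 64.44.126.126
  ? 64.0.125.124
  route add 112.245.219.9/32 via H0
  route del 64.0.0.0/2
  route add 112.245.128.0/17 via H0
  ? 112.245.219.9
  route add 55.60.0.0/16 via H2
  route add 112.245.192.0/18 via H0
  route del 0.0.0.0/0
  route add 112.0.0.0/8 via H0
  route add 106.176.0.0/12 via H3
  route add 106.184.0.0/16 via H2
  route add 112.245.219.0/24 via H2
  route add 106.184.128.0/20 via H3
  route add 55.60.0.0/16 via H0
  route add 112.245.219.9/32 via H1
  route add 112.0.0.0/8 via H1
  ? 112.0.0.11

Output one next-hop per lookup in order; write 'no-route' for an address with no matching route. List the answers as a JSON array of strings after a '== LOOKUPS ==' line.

Trace:
  add 106.184.0.0/14 -> H1 at depth 14
  del 106.184.0.0/14 (clear depth 14)
  add 64.0.0.0/2 -> H2 at depth 2
  add 106.184.141.77/32 -> H3 at depth 32
  ? 106.184.141.77  path d0:-→d1:-→d2:H2→d3:-→d4:-→d5:-→d6:-→d7:-→d8:-→d9:-→d10:-→d11:-→d12:-→d13:-→d14:-→d15:-→d16:-→d17:-→d18:-→d19:-→d20:-→d21:-→d22:-→d23:-→d24:-→d25:-→d26:-→d27:-→d28:-→d29:-→d30:-→d31:-→d32:H3  best=H3
  add 112.0.0.0/8 -> H2 at depth 8
  ? 36.133.245.55  path d0:-→d1:-  best=no-route
  add 0.0.0.0/0 -> H2 at depth 0
  ? 112.146.185.117  path d0:H2→d1:-→d2:H2→d3:-→d4:-→d5:-→d6:-→d7:-→d8:H2  best=H2
  add 112.245.219.0/24 -> H2 at depth 24
  ? 112.0.2.48  path d0:H2→d1:-→d2:H2→d3:-→d4:-→d5:-→d6:-→d7:-→d8:H2  best=H2
  ? 112.96.215.183  path d0:H2→d1:-→d2:H2→d3:-→d4:-→d5:-→d6:-→d7:-→d8:H2  best=H2
  ? 112.0.0.1  path d0:H2→d1:-→d2:H2→d3:-→d4:-→d5:-→d6:-→d7:-→d8:H2  best=H2
  ? 112.0.183.119  path d0:H2→d1:-→d2:H2→d3:-→d4:-→d5:-→d6:-→d7:-→d8:H2  best=H2
  ? 112.0.0.3  path d0:H2→d1:-→d2:H2→d3:-→d4:-→d5:-→d6:-→d7:-→d8:H2  best=H2
  ? 106.184.141.77  path d0:H2→d1:-→d2:H2→d3:-→d4:-→d5:-→d6:-→d7:-→d8:-→d9:-→d10:-→d11:-→d12:-→d13:-→d14:-→d15:-→d16:-→d17:-→d18:-→d19:-→d20:-→d21:-→d22:-→d23:-→d24:-→d25:-→d26:-→d27:-→d28:-→d29:-→d30:-→d31:-→d32:H3  best=H3
  ? 64.0.0.20  path d0:H2→d1:-→d2:H2  best=H2
  ? 64.44.126.126  path d0:H2→d1:-→d2:H2  best=H2
  ? 64.0.125.124  path d0:H2→d1:-→d2:H2  best=H2
  add 112.245.219.9/32 -> H0 at depth 32
  del 64.0.0.0/2 (clear depth 2)
  add 112.245.128.0/17 -> H0 at depth 17
  ? 112.245.219.9  path d0:H2→d1:-→d2:-→d3:-→d4:-→d5:-→d6:-→d7:-→d8:H2→d9:-→d10:-→d11:-→d12:-→d13:-→d14:-→d15:-→d16:-→d17:H0→d18:-→d19:-→d20:-→d21:-→d22:-→d23:-→d24:H2→d25:-→d26:-→d27:-→d28:-→d29:-→d30:-→d31:-→d32:H0  best=H0
  add 55.60.0.0/16 -> H2 at depth 16
  add 112.245.192.0/18 -> H0 at depth 18
  del 0.0.0.0/0 (clear depth 0)
  add 112.0.0.0/8 -> H0 at depth 8
  add 106.176.0.0/12 -> H3 at depth 12
  add 106.184.0.0/16 -> H2 at depth 16
  add 112.245.219.0/24 -> H2 at depth 24
  add 106.184.128.0/20 -> H3 at depth 20
  add 55.60.0.0/16 -> H0 at depth 16
  add 112.245.219.9/32 -> H1 at depth 32
  add 112.0.0.0/8 -> H1 at depth 8
  ? 112.0.0.11  path d0:-→d1:-→d2:-→d3:-→d4:-→d5:-→d6:-→d7:-→d8:H1  best=H1

== LOOKUPS ==
["H3","no-route","H2","H2","H2","H2","H2","H2","H3","H2","H2","H2","H0","H1"]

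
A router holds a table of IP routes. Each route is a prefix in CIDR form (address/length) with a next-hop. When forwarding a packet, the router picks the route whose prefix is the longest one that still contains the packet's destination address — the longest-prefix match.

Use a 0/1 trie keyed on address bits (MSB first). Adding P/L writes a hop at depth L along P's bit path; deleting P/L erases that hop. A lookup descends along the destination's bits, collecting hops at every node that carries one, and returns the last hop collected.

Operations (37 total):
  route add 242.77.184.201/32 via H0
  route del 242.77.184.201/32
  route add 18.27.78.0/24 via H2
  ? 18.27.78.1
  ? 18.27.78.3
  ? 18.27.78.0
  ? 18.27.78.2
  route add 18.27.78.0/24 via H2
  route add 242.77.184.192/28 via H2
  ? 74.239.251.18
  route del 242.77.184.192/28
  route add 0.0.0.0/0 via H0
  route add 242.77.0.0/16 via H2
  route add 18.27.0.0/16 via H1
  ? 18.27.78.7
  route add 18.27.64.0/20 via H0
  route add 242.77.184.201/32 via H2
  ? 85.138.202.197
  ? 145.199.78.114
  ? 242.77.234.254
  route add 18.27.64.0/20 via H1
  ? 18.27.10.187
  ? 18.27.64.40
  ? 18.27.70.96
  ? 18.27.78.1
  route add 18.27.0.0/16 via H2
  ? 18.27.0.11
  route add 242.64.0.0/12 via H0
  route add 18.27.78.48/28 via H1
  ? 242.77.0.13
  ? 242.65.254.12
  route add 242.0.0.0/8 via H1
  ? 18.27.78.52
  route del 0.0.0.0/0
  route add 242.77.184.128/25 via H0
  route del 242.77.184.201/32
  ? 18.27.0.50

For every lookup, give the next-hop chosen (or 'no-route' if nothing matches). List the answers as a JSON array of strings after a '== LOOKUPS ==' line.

Trace:
  + 242.77.184.201/32 (H0) depth=32
  - 242.77.184.201/32 clear@32
  + 18.27.78.0/24 (H2) depth=24
  Q 18.27.78.1: descend 000100100001101101001110 ; hops seen [H2] ; pick H2
  Q 18.27.78.3: descend 000100100001101101001110 ; hops seen [H2] ; pick H2
  Q 18.27.78.0: descend 000100100001101101001110 ; hops seen [H2] ; pick H2
  Q 18.27.78.2: descend 000100100001101101001110 ; hops seen [H2] ; pick H2
  + 18.27.78.0/24 (H2) depth=24
  + 242.77.184.192/28 (H2) depth=28
  Q 74.239.251.18: descend 0 ; hops seen [∅] ; pick no-route
  - 242.77.184.192/28 clear@28
  + 0.0.0.0/0 (H0) depth=0
  + 242.77.0.0/16 (H2) depth=16
  + 18.27.0.0/16 (H1) depth=16
  Q 18.27.78.7: descend 000100100001101101001110 ; hops seen [H0,H1,H2] ; pick H2
  + 18.27.64.0/20 (H0) depth=20
  + 242.77.184.201/32 (H2) depth=32
  Q 85.138.202.197: descend 0 ; hops seen [H0] ; pick H0
  Q 145.199.78.114: descend 1 ; hops seen [H0] ; pick H0
  Q 242.77.234.254: descend 11110010010011011 ; hops seen [H0,H2] ; pick H2
  + 18.27.64.0/20 (H1) depth=20
  Q 18.27.10.187: descend 00010010000110110 ; hops seen [H0,H1] ; pick H1
  Q 18.27.64.40: descend 00010010000110110100 ; hops seen [H0,H1,H1] ; pick H1
  Q 18.27.70.96: descend 00010010000110110100 ; hops seen [H0,H1,H1] ; pick H1
  Q 18.27.78.1: descend 000100100001101101001110 ; hops seen [H0,H1,H1,H2] ; pick H2
  + 18.27.0.0/16 (H2) depth=16
  Q 18.27.0.11: descend 00010010000110110 ; hops seen [H0,H2] ; pick H2
  + 242.64.0.0/12 (H0) depth=12
  + 18.27.78.48/28 (H1) depth=28
  Q 242.77.0.13: descend 1111001001001101 ; hops seen [H0,H0,H2] ; pick H2
  Q 242.65.254.12: descend 111100100100 ; hops seen [H0,H0] ; pick H0
  + 242.0.0.0/8 (H1) depth=8
  Q 18.27.78.52: descend 0001001000011011010011100011 ; hops seen [H0,H2,H1,H2,H1] ; pick H1
  - 0.0.0.0/0 clear@0
  + 242.77.184.128/25 (H0) depth=25
  - 242.77.184.201/32 clear@32
  Q 18.27.0.50: descend 00010010000110110 ; hops seen [H2] ; pick H2

== LOOKUPS ==
["H2","H2","H2","H2","no-route","H2","H0","H0","H2","H1","H1","H1","H2","H2","H2","H0","H1","H2"]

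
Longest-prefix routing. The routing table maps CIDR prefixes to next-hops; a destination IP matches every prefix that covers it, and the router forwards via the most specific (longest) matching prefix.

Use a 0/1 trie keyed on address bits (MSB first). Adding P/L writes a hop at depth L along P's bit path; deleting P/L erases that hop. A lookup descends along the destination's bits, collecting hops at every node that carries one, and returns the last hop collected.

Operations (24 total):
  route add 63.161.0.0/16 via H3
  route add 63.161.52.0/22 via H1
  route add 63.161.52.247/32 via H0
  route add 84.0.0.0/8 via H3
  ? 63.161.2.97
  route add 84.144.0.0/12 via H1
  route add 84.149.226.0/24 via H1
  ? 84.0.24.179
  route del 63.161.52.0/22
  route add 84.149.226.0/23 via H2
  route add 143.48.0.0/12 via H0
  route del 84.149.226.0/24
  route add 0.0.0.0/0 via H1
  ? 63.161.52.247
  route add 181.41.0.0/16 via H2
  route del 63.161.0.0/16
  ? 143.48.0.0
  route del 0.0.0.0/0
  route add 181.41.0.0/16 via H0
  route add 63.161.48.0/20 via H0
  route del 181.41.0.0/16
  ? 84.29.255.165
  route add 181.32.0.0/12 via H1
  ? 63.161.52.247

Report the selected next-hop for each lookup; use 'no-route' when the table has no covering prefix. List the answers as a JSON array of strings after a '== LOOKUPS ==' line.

Process each operation:
  + 63.161.0.0/16 (H3) depth=16
  + 63.161.52.0/22 (H1) depth=22
  + 63.161.52.247/32 (H0) depth=32
  + 84.0.0.0/8 (H3) depth=8
  ? 63.161.2.97  path d0:-→d1:-→d2:-→d3:-→d4:-→d5:-→d6:-→d7:-→d8:-→d9:-→d10:-→d11:-→d12:-→d13:-→d14:-→d15:-→d16:H3→d17:-→d18:-  best=H3
  + 84.144.0.0/12 (H1) depth=12
  + 84.149.226.0/24 (H1) depth=24
  ? 84.0.24.179  path d0:-→d1:-→d2:-→d3:-→d4:-→d5:-→d6:-→d7:-→d8:H3  best=H3
  - 63.161.52.0/22 clear@22
  + 84.149.226.0/23 (H2) depth=23
  + 143.48.0.0/12 (H0) depth=12
  - 84.149.226.0/24 clear@24
  + 0.0.0.0/0 (H1) depth=0
  ? 63.161.52.247  path d0:H1→d1:-→d2:-→d3:-→d4:-→d5:-→d6:-→d7:-→d8:-→d9:-→d10:-→d11:-→d12:-→d13:-→d14:-→d15:-→d16:H3→d17:-→d18:-→d19:-→d20:-→d21:-→d22:-→d23:-→d24:-→d25:-→d26:-→d27:-→d28:-→d29:-→d30:-→d31:-→d32:H0  best=H0
  + 181.41.0.0/16 (H2) depth=16
  - 63.161.0.0/16 clear@16
  ? 143.48.0.0  path d0:H1→d1:-→d2:-→d3:-→d4:-→d5:-→d6:-→d7:-→d8:-→d9:-→d10:-→d11:-→d12:H0  best=H0
  - 0.0.0.0/0 clear@0
  + 181.41.0.0/16 (H0) depth=16
  + 63.161.48.0/20 (H0) depth=20
  - 181.41.0.0/16 clear@16
  ? 84.29.255.165  path d0:-→d1:-→d2:-→d3:-→d4:-→d5:-→d6:-→d7:-→d8:H3  best=H3
  + 181.32.0.0/12 (H1) depth=12
  ? 63.161.52.247  path d0:-→d1:-→d2:-→d3:-→d4:-→d5:-→d6:-→d7:-→d8:-→d9:-→d10:-→d11:-→d12:-→d13:-→d14:-→d15:-→d16:-→d17:-→d18:-→d19:-→d20:H0→d21:-→d22:-→d23:-→d24:-→d25:-→d26:-→d27:-→d28:-→d29:-→d30:-→d31:-→d32:H0  best=H0

== LOOKUPS ==
["H3","H3","H0","H0","H3","H0"]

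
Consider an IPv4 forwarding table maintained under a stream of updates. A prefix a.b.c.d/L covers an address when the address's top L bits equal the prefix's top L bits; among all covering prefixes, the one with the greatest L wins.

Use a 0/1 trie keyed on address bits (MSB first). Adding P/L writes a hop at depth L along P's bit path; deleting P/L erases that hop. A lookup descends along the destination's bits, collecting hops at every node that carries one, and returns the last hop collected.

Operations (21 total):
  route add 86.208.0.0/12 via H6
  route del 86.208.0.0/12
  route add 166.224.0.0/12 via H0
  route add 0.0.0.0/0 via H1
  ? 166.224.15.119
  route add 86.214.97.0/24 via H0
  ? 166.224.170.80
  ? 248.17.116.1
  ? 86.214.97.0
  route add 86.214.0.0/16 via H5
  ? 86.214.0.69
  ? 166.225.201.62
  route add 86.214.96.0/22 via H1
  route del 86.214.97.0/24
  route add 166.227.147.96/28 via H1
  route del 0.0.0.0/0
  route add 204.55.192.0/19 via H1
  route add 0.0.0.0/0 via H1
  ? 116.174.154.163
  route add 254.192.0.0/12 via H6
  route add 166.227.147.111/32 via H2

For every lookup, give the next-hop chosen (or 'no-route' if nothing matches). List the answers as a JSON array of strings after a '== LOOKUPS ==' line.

Trace:
  add 86.208.0.0/12 -> H6 at depth 12
  del 86.208.0.0/12 (clear depth 12)
  add 166.224.0.0/12 -> H0 at depth 12
  add 0.0.0.0/0 -> H1 at depth 0
  Q 166.224.15.119: descend 101001101110 ; hops seen [H1,H0] ; pick H0
  add 86.214.97.0/24 -> H0 at depth 24
  Q 166.224.170.80: descend 101001101110 ; hops seen [H1,H0] ; pick H0
  Q 248.17.116.1: descend 1 ; hops seen [H1] ; pick H1
  Q 86.214.97.0: descend 010101101101011001100001 ; hops seen [H1,H0] ; pick H0
  add 86.214.0.0/16 -> H5 at depth 16
  Q 86.214.0.69: descend 01010110110101100 ; hops seen [H1,H5] ; pick H5
  Q 166.225.201.62: descend 101001101110 ; hops seen [H1,H0] ; pick H0
  add 86.214.96.0/22 -> H1 at depth 22
  del 86.214.97.0/24 (clear depth 24)
  add 166.227.147.96/28 -> H1 at depth 28
  del 0.0.0.0/0 (clear depth 0)
  add 204.55.192.0/19 -> H1 at depth 19
  add 0.0.0.0/0 -> H1 at depth 0
  Q 116.174.154.163: descend 01 ; hops seen [H1] ; pick H1
  add 254.192.0.0/12 -> H6 at depth 12
  add 166.227.147.111/32 -> H2 at depth 32

== LOOKUPS ==
["H0","H0","H1","H0","H5","H0","H1"]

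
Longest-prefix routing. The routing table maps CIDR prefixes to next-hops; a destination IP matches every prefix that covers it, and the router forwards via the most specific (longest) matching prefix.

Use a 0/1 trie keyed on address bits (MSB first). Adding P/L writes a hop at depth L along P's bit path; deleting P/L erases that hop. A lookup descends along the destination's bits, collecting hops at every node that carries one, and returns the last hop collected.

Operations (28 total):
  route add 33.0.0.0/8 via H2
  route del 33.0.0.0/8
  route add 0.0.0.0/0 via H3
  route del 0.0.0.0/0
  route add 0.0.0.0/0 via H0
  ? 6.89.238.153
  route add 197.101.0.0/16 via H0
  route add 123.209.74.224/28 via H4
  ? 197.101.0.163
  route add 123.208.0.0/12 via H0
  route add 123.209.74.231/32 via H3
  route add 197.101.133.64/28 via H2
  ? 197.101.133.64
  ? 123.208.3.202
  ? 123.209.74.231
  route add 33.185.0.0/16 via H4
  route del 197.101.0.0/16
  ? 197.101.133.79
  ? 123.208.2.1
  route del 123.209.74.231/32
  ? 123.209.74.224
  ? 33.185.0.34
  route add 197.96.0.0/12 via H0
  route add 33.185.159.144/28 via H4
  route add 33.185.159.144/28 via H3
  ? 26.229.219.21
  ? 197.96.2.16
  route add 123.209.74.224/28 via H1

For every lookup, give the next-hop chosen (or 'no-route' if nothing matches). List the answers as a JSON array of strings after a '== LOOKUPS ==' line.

Trace:
  + 33.0.0.0/8 (H2) depth=8
  del 33.0.0.0/8 (clear depth 8)
  + 0.0.0.0/0 (H3) depth=0
  del 0.0.0.0/0 (clear depth 0)
  + 0.0.0.0/0 (H0) depth=0
  ? 6.89.238.153  path d0:H0→d1:-→d2:-  best=H0
  + 197.101.0.0/16 (H0) depth=16
  + 123.209.74.224/28 (H4) depth=28
  ? 197.101.0.163  path d0:H0→d1:-→d2:-→d3:-→d4:-→d5:-→d6:-→d7:-→d8:-→d9:-→d10:-→d11:-→d12:-→d13:-→d14:-→d15:-→d16:H0  best=H0
  + 123.208.0.0/12 (H0) depth=12
  + 123.209.74.231/32 (H3) depth=32
  + 197.101.133.64/28 (H2) depth=28
  ? 197.101.133.64  path d0:H0→d1:-→d2:-→d3:-→d4:-→d5:-→d6:-→d7:-→d8:-→d9:-→d10:-→d11:-→d12:-→d13:-→d14:-→d15:-→d16:H0→d17:-→d18:-→d19:-→d20:-→d21:-→d22:-→d23:-→d24:-→d25:-→d26:-→d27:-→d28:H2  best=H2
  ? 123.208.3.202  path d0:H0→d1:-→d2:-→d3:-→d4:-→d5:-→d6:-→d7:-→d8:-→d9:-→d10:-→d11:-→d12:H0→d13:-→d14:-→d15:-  best=H0
  ? 123.209.74.231  path d0:H0→d1:-→d2:-→d3:-→d4:-→d5:-→d6:-→d7:-→d8:-→d9:-→d10:-→d11:-→d12:H0→d13:-→d14:-→d15:-→d16:-→d17:-→d18:-→d19:-→d20:-→d21:-→d22:-→d23:-→d24:-→d25:-→d26:-→d27:-→d28:H4→d29:-→d30:-→d31:-→d32:H3  best=H3
  + 33.185.0.0/16 (H4) depth=16
  del 197.101.0.0/16 (clear depth 16)
  ? 197.101.133.79  path d0:H0→d1:-→d2:-→d3:-→d4:-→d5:-→d6:-→d7:-→d8:-→d9:-→d10:-→d11:-→d12:-→d13:-→d14:-→d15:-→d16:-→d17:-→d18:-→d19:-→d20:-→d21:-→d22:-→d23:-→d24:-→d25:-→d26:-→d27:-→d28:H2  best=H2
  ? 123.208.2.1  path d0:H0→d1:-→d2:-→d3:-→d4:-→d5:-→d6:-→d7:-→d8:-→d9:-→d10:-→d11:-→d12:H0→d13:-→d14:-→d15:-  best=H0
  del 123.209.74.231/32 (clear depth 32)
  ? 123.209.74.224  path d0:H0→d1:-→d2:-→d3:-→d4:-→d5:-→d6:-→d7:-→d8:-→d9:-→d10:-→d11:-→d12:H0→d13:-→d14:-→d15:-→d16:-→d17:-→d18:-→d19:-→d20:-→d21:-→d22:-→d23:-→d24:-→d25:-→d26:-→d27:-→d28:H4→d29:-  best=H4
  ? 33.185.0.34  path d0:H0→d1:-→d2:-→d3:-→d4:-→d5:-→d6:-→d7:-→d8:-→d9:-→d10:-→d11:-→d12:-→d13:-→d14:-→d15:-→d16:H4  best=H4
  + 197.96.0.0/12 (H0) depth=12
  + 33.185.159.144/28 (H4) depth=28
  + 33.185.159.144/28 (H3) depth=28
  ? 26.229.219.21  path d0:H0→d1:-→d2:-  best=H0
  ? 197.96.2.16  path d0:H0→d1:-→d2:-→d3:-→d4:-→d5:-→d6:-→d7:-→d8:-→d9:-→d10:-→d11:-→d12:H0→d13:-  best=H0
  + 123.209.74.224/28 (H1) depth=28

== LOOKUPS ==
["H0","H0","H2","H0","H3","H2","H0","H4","H4","H0","H0"]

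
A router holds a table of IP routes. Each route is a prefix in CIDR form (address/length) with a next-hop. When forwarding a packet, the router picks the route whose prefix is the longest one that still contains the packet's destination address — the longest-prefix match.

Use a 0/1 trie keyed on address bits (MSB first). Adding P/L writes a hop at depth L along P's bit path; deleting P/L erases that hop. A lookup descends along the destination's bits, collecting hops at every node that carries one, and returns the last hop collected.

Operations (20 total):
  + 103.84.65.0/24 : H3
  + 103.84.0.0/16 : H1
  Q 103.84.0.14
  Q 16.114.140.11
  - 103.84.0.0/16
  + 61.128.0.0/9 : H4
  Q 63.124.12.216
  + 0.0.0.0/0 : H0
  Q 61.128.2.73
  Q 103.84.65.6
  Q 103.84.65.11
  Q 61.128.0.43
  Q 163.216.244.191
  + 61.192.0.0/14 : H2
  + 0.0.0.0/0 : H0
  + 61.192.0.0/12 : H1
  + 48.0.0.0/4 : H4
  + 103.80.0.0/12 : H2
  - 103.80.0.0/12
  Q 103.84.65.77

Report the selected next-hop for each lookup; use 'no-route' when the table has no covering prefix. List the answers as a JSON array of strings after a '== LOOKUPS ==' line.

Trace:
  + 103.84.65.0/24 (H3) depth=24
  + 103.84.0.0/16 (H1) depth=16
  Q 103.84.0.14: descend 01100111010101000 ; hops seen [H1] ; pick H1
  Q 16.114.140.11: descend 0 ; hops seen [∅] ; pick no-route
  - 103.84.0.0/16 clear@16
  + 61.128.0.0/9 (H4) depth=9
  Q 63.124.12.216: descend 001111 ; hops seen [∅] ; pick no-route
  + 0.0.0.0/0 (H0) depth=0
  Q 61.128.2.73: descend 001111011 ; hops seen [H0,H4] ; pick H4
  Q 103.84.65.6: descend 011001110101010001000001 ; hops seen [H0,H3] ; pick H3
  Q 103.84.65.11: descend 011001110101010001000001 ; hops seen [H0,H3] ; pick H3
  Q 61.128.0.43: descend 001111011 ; hops seen [H0,H4] ; pick H4
  Q 163.216.244.191: descend ε ; hops seen [H0] ; pick H0
  + 61.192.0.0/14 (H2) depth=14
  + 0.0.0.0/0 (H0) depth=0
  + 61.192.0.0/12 (H1) depth=12
  + 48.0.0.0/4 (H4) depth=4
  + 103.80.0.0/12 (H2) depth=12
  - 103.80.0.0/12 clear@12
  Q 103.84.65.77: descend 011001110101010001000001 ; hops seen [H0,H3] ; pick H3

== LOOKUPS ==
["H1","no-route","no-route","H4","H3","H3","H4","H0","H3"]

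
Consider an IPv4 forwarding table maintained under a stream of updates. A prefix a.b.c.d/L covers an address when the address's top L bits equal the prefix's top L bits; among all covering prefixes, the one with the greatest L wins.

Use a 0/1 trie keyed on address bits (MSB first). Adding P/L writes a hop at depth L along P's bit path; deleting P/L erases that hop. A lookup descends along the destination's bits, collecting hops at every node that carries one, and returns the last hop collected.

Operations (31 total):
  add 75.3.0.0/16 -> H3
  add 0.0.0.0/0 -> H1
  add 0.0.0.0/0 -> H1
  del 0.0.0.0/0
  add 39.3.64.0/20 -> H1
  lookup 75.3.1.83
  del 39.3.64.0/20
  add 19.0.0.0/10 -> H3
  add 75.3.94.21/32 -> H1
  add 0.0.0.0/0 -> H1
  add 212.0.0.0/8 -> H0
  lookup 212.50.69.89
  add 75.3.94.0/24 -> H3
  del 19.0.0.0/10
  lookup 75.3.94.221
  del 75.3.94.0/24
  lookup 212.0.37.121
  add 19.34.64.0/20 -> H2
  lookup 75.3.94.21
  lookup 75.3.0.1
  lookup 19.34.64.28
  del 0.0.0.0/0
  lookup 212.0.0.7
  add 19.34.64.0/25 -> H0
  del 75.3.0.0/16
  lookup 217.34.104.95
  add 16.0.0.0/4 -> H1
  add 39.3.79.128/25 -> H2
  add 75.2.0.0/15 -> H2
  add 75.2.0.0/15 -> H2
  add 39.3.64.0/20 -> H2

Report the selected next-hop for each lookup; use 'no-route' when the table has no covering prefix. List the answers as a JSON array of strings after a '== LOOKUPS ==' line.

Process each operation:
  add 75.3.0.0/16 -> H3 at depth 16
  add 0.0.0.0/0 -> H1 at depth 0
  add 0.0.0.0/0 -> H1 at depth 0
  - 0.0.0.0/0 clear@0
  add 39.3.64.0/20 -> H1 at depth 20
  ? 75.3.1.83  path d0:-→d1:-→d2:-→d3:-→d4:-→d5:-→d6:-→d7:-→d8:-→d9:-→d10:-→d11:-→d12:-→d13:-→d14:-→d15:-→d16:H3  best=H3
  - 39.3.64.0/20 clear@20
  add 19.0.0.0/10 -> H3 at depth 10
  add 75.3.94.21/32 -> H1 at depth 32
  add 0.0.0.0/0 -> H1 at depth 0
  add 212.0.0.0/8 -> H0 at depth 8
  ? 212.50.69.89  path d0:H1→d1:-→d2:-→d3:-→d4:-→d5:-→d6:-→d7:-→d8:H0  best=H0
  add 75.3.94.0/24 -> H3 at depth 24
  - 19.0.0.0/10 clear@10
  ? 75.3.94.221  path d0:H1→d1:-→d2:-→d3:-→d4:-→d5:-→d6:-→d7:-→d8:-→d9:-→d10:-→d11:-→d12:-→d13:-→d14:-→d15:-→d16:H3→d17:-→d18:-→d19:-→d20:-→d21:-→d22:-→d23:-→d24:H3  best=H3
  - 75.3.94.0/24 clear@24
  ? 212.0.37.121  path d0:H1→d1:-→d2:-→d3:-→d4:-→d5:-→d6:-→d7:-→d8:H0  best=H0
  add 19.34.64.0/20 -> H2 at depth 20
  ? 75.3.94.21  path d0:H1→d1:-→d2:-→d3:-→d4:-→d5:-→d6:-→d7:-→d8:-→d9:-→d10:-→d11:-→d12:-→d13:-→d14:-→d15:-→d16:H3→d17:-→d18:-→d19:-→d20:-→d21:-→d22:-→d23:-→d24:-→d25:-→d26:-→d27:-→d28:-→d29:-→d30:-→d31:-→d32:H1  best=H1
  ? 75.3.0.1  path d0:H1→d1:-→d2:-→d3:-→d4:-→d5:-→d6:-→d7:-→d8:-→d9:-→d10:-→d11:-→d12:-→d13:-→d14:-→d15:-→d16:H3→d17:-  best=H3
  ? 19.34.64.28  path d0:H1→d1:-→d2:-→d3:-→d4:-→d5:-→d6:-→d7:-→d8:-→d9:-→d10:-→d11:-→d12:-→d13:-→d14:-→d15:-→d16:-→d17:-→d18:-→d19:-→d20:H2  best=H2
  - 0.0.0.0/0 clear@0
  ? 212.0.0.7  path d0:-→d1:-→d2:-→d3:-→d4:-→d5:-→d6:-→d7:-→d8:H0  best=H0
  add 19.34.64.0/25 -> H0 at depth 25
  - 75.3.0.0/16 clear@16
  ? 217.34.104.95  path d0:-→d1:-→d2:-→d3:-→d4:-  best=no-route
  add 16.0.0.0/4 -> H1 at depth 4
  add 39.3.79.128/25 -> H2 at depth 25
  add 75.2.0.0/15 -> H2 at depth 15
  add 75.2.0.0/15 -> H2 at depth 15
  add 39.3.64.0/20 -> H2 at depth 20

== LOOKUPS ==
["H3","H0","H3","H0","H1","H3","H2","H0","no-route"]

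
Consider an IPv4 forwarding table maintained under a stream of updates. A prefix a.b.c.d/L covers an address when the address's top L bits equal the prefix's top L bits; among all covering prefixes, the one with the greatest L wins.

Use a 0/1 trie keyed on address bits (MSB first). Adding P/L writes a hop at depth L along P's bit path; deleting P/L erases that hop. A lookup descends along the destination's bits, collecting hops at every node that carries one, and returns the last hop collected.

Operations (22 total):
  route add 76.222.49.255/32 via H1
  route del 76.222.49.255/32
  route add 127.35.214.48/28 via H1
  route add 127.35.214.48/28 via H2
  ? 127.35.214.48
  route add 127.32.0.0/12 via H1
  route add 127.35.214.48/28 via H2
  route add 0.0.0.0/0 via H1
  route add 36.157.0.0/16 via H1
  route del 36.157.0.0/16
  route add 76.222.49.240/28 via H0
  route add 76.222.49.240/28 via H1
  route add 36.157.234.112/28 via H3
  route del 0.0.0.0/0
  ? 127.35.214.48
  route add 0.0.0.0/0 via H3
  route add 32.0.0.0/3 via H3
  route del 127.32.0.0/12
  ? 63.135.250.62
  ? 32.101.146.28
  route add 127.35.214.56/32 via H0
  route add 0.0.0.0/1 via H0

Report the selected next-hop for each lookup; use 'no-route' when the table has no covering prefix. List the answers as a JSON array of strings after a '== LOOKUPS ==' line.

Apply in order:
  add 76.222.49.255/32 -> H1 at depth 32
  del 76.222.49.255/32 (clear depth 32)
  add 127.35.214.48/28 -> H1 at depth 28
  add 127.35.214.48/28 -> H2 at depth 28
  lookup 127.35.214.48: bits 0111111100100011110101100011 walk d0:-→d1:-→d2:-→d3:-→d4:-→d5:-→d6:-→d7:-→d8:-→d9:-→d10:-→d11:-→d12:-→d13:-→d14:-→d15:-→d16:-→d17:-→d18:-→d19:-→d20:-→d21:-→d22:-→d23:-→d24:-→d25:-→d26:-→d27:-→d28:H2 -> H2
  add 127.32.0.0/12 -> H1 at depth 12
  add 127.35.214.48/28 -> H2 at depth 28
  add 0.0.0.0/0 -> H1 at depth 0
  add 36.157.0.0/16 -> H1 at depth 16
  del 36.157.0.0/16 (clear depth 16)
  add 76.222.49.240/28 -> H0 at depth 28
  add 76.222.49.240/28 -> H1 at depth 28
  add 36.157.234.112/28 -> H3 at depth 28
  del 0.0.0.0/0 (clear depth 0)
  lookup 127.35.214.48: bits 0111111100100011110101100011 walk d0:-→d1:-→d2:-→d3:-→d4:-→d5:-→d6:-→d7:-→d8:-→d9:-→d10:-→d11:-→d12:H1→d13:-→d14:-→d15:-→d16:-→d17:-→d18:-→d19:-→d20:-→d21:-→d22:-→d23:-→d24:-→d25:-→d26:-→d27:-→d28:H2 -> H2
  add 0.0.0.0/0 -> H3 at depth 0
  add 32.0.0.0/3 -> H3 at depth 3
  del 127.32.0.0/12 (clear depth 12)
  lookup 63.135.250.62: bits 001 walk d0:H3→d1:-→d2:-→d3:H3 -> H3
  lookup 32.101.146.28: bits 00100 walk d0:H3→d1:-→d2:-→d3:H3→d4:-→d5:- -> H3
  add 127.35.214.56/32 -> H0 at depth 32
  add 0.0.0.0/1 -> H0 at depth 1

== LOOKUPS ==
["H2","H2","H3","H3"]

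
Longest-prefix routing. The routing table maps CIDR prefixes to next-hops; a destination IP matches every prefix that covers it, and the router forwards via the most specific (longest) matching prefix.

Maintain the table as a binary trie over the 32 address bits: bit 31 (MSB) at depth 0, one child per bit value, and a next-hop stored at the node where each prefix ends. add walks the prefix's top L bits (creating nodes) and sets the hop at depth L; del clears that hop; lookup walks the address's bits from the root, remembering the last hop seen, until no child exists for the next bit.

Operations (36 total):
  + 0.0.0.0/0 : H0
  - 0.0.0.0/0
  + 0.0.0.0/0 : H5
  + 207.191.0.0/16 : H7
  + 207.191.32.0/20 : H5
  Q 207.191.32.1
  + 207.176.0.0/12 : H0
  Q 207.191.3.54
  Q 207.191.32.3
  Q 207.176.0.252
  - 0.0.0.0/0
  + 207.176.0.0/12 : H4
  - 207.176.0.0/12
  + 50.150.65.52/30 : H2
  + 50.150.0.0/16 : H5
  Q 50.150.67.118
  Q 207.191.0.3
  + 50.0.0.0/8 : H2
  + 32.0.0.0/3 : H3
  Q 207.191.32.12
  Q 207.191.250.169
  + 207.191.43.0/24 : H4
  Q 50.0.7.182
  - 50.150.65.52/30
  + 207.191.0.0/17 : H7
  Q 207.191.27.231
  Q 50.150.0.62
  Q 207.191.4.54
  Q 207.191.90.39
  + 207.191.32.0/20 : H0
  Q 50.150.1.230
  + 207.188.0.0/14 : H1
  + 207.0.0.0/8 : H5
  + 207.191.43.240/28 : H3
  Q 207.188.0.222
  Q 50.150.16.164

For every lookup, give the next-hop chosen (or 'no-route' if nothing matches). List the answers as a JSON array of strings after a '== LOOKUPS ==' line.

Trace:
  + 0.0.0.0/0 (H0) depth=0
  del 0.0.0.0/0 (clear depth 0)
  + 0.0.0.0/0 (H5) depth=0
  + 207.191.0.0/16 (H7) depth=16
  + 207.191.32.0/20 (H5) depth=20
  Q 207.191.32.1: descend 11001111101111110010 ; hops seen [H5,H7,H5] ; pick H5
  + 207.176.0.0/12 (H0) depth=12
  Q 207.191.3.54: descend 110011111011111100 ; hops seen [H5,H0,H7] ; pick H7
  Q 207.191.32.3: descend 11001111101111110010 ; hops seen [H5,H0,H7,H5] ; pick H5
  Q 207.176.0.252: descend 110011111011 ; hops seen [H5,H0] ; pick H0
  del 0.0.0.0/0 (clear depth 0)
  + 207.176.0.0/12 (H4) depth=12
  del 207.176.0.0/12 (clear depth 12)
  + 50.150.65.52/30 (H2) depth=30
  + 50.150.0.0/16 (H5) depth=16
  Q 50.150.67.118: descend 0011001010010110010000 ; hops seen [H5] ; pick H5
  Q 207.191.0.3: descend 110011111011111100 ; hops seen [H7] ; pick H7
  + 50.0.0.0/8 (H2) depth=8
  + 32.0.0.0/3 (H3) depth=3
  Q 207.191.32.12: descend 11001111101111110010 ; hops seen [H7,H5] ; pick H5
  Q 207.191.250.169: descend 1100111110111111 ; hops seen [H7] ; pick H7
  + 207.191.43.0/24 (H4) depth=24
  Q 50.0.7.182: descend 00110010 ; hops seen [H3,H2] ; pick H2
  del 50.150.65.52/30 (clear depth 30)
  + 207.191.0.0/17 (H7) depth=17
  Q 207.191.27.231: descend 110011111011111100 ; hops seen [H7,H7] ; pick H7
  Q 50.150.0.62: descend 00110010100101100 ; hops seen [H3,H2,H5] ; pick H5
  Q 207.191.4.54: descend 110011111011111100 ; hops seen [H7,H7] ; pick H7
  Q 207.191.90.39: descend 11001111101111110 ; hops seen [H7,H7] ; pick H7
  + 207.191.32.0/20 (H0) depth=20
  Q 50.150.1.230: descend 00110010100101100 ; hops seen [H3,H2,H5] ; pick H5
  + 207.188.0.0/14 (H1) depth=14
  + 207.0.0.0/8 (H5) depth=8
  + 207.191.43.240/28 (H3) depth=28
  Q 207.188.0.222: descend 11001111101111 ; hops seen [H5,H1] ; pick H1
  Q 50.150.16.164: descend 00110010100101100 ; hops seen [H3,H2,H5] ; pick H5

== LOOKUPS ==
["H5","H7","H5","H0","H5","H7","H5","H7","H2","H7","H5","H7","H7","H5","H1","H5"]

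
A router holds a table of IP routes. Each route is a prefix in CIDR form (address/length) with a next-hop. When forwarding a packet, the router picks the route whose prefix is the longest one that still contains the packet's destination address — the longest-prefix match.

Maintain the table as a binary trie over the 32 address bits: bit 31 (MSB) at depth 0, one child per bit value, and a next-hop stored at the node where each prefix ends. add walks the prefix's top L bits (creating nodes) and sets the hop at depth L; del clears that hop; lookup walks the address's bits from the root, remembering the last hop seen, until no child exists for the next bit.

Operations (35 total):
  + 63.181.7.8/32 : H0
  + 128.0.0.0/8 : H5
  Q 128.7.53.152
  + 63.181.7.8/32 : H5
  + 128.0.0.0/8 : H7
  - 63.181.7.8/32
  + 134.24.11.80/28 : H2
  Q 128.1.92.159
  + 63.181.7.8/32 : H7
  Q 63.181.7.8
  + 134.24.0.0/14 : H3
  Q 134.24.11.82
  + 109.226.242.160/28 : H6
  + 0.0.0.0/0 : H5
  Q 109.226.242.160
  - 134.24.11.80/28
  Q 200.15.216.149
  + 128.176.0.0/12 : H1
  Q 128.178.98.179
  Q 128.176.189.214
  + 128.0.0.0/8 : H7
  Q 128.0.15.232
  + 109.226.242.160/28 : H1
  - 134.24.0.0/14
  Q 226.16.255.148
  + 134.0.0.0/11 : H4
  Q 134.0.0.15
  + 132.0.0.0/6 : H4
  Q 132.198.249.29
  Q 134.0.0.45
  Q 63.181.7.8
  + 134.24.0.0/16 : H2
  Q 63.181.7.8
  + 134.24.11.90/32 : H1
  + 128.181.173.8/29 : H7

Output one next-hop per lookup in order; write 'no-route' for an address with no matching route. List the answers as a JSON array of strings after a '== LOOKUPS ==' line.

Process each operation:
  + 63.181.7.8/32 (H0) depth=32
  + 128.0.0.0/8 (H5) depth=8
  lookup 128.7.53.152: bits 10000000 walk d0:-→d1:-→d2:-→d3:-→d4:-→d5:-→d6:-→d7:-→d8:H5 -> H5
  + 63.181.7.8/32 (H5) depth=32
  + 128.0.0.0/8 (H7) depth=8
  - 63.181.7.8/32 clear@32
  + 134.24.11.80/28 (H2) depth=28
  lookup 128.1.92.159: bits 10000000 walk d0:-→d1:-→d2:-→d3:-→d4:-→d5:-→d6:-→d7:-→d8:H7 -> H7
  + 63.181.7.8/32 (H7) depth=32
  lookup 63.181.7.8: bits 00111111101101010000011100001000 walk d0:-→d1:-→d2:-→d3:-→d4:-→d5:-→d6:-→d7:-→d8:-→d9:-→d10:-→d11:-→d12:-→d13:-→d14:-→d15:-→d16:-→d17:-→d18:-→d19:-→d20:-→d21:-→d22:-→d23:-→d24:-→d25:-→d26:-→d27:-→d28:-→d29:-→d30:-→d31:-→d32:H7 -> H7
  + 134.24.0.0/14 (H3) depth=14
  lookup 134.24.11.82: bits 1000011000011000000010110101 walk d0:-→d1:-→d2:-→d3:-→d4:-→d5:-→d6:-→d7:-→d8:-→d9:-→d10:-→d11:-→d12:-→d13:-→d14:H3→d15:-→d16:-→d17:-→d18:-→d19:-→d20:-→d21:-→d22:-→d23:-→d24:-→d25:-→d26:-→d27:-→d28:H2 -> H2
  + 109.226.242.160/28 (H6) depth=28
  + 0.0.0.0/0 (H5) depth=0
  lookup 109.226.242.160: bits 0110110111100010111100101010 walk d0:H5→d1:-→d2:-→d3:-→d4:-→d5:-→d6:-→d7:-→d8:-→d9:-→d10:-→d11:-→d12:-→d13:-→d14:-→d15:-→d16:-→d17:-→d18:-→d19:-→d20:-→d21:-→d22:-→d23:-→d24:-→d25:-→d26:-→d27:-→d28:H6 -> H6
  - 134.24.11.80/28 clear@28
  lookup 200.15.216.149: bits 1 walk d0:H5→d1:- -> H5
  + 128.176.0.0/12 (H1) depth=12
  lookup 128.178.98.179: bits 100000001011 walk d0:H5→d1:-→d2:-→d3:-→d4:-→d5:-→d6:-→d7:-→d8:H7→d9:-→d10:-→d11:-→d12:H1 -> H1
  lookup 128.176.189.214: bits 100000001011 walk d0:H5→d1:-→d2:-→d3:-→d4:-→d5:-→d6:-→d7:-→d8:H7→d9:-→d10:-→d11:-→d12:H1 -> H1
  + 128.0.0.0/8 (H7) depth=8
  lookup 128.0.15.232: bits 10000000 walk d0:H5→d1:-→d2:-→d3:-→d4:-→d5:-→d6:-→d7:-→d8:H7 -> H7
  + 109.226.242.160/28 (H1) depth=28
  - 134.24.0.0/14 clear@14
  lookup 226.16.255.148: bits 1 walk d0:H5→d1:- -> H5
  + 134.0.0.0/11 (H4) depth=11
  lookup 134.0.0.15: bits 10000110000 walk d0:H5→d1:-→d2:-→d3:-→d4:-→d5:-→d6:-→d7:-→d8:-→d9:-→d10:-→d11:H4 -> H4
  + 132.0.0.0/6 (H4) depth=6
  lookup 132.198.249.29: bits 100001 walk d0:H5→d1:-→d2:-→d3:-→d4:-→d5:-→d6:H4 -> H4
  lookup 134.0.0.45: bits 10000110000 walk d0:H5→d1:-→d2:-→d3:-→d4:-→d5:-→d6:H4→d7:-→d8:-→d9:-→d10:-→d11:H4 -> H4
  lookup 63.181.7.8: bits 00111111101101010000011100001000 walk d0:H5→d1:-→d2:-→d3:-→d4:-→d5:-→d6:-→d7:-→d8:-→d9:-→d10:-→d11:-→d12:-→d13:-→d14:-→d15:-→d16:-→d17:-→d18:-→d19:-→d20:-→d21:-→d22:-→d23:-→d24:-→d25:-→d26:-→d27:-→d28:-→d29:-→d30:-→d31:-→d32:H7 -> H7
  + 134.24.0.0/16 (H2) depth=16
  lookup 63.181.7.8: bits 00111111101101010000011100001000 walk d0:H5→d1:-→d2:-→d3:-→d4:-→d5:-→d6:-→d7:-→d8:-→d9:-→d10:-→d11:-→d12:-→d13:-→d14:-→d15:-→d16:-→d17:-→d18:-→d19:-→d20:-→d21:-→d22:-→d23:-→d24:-→d25:-→d26:-→d27:-→d28:-→d29:-→d30:-→d31:-→d32:H7 -> H7
  + 134.24.11.90/32 (H1) depth=32
  + 128.181.173.8/29 (H7) depth=29

== LOOKUPS ==
["H5","H7","H7","H2","H6","H5","H1","H1","H7","H5","H4","H4","H4","H7","H7"]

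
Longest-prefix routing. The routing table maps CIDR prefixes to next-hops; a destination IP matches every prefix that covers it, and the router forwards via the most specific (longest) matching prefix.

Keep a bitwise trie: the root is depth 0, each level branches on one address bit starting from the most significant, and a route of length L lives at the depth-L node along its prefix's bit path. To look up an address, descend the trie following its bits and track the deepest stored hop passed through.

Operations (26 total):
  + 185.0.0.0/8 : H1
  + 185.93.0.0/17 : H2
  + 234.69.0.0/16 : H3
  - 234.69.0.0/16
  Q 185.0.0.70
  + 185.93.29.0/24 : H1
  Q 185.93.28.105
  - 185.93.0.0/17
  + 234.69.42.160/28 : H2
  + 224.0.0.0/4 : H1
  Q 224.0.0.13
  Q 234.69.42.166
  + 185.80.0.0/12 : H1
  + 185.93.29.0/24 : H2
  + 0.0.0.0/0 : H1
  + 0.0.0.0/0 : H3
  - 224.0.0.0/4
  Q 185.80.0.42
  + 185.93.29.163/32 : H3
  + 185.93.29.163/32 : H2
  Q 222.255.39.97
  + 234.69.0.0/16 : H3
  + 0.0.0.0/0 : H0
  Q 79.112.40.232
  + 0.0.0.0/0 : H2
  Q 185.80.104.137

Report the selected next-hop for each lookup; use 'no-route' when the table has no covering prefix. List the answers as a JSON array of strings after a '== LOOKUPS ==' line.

Trace:
  + 185.0.0.0/8 (H1) depth=8
  + 185.93.0.0/17 (H2) depth=17
  + 234.69.0.0/16 (H3) depth=16
  del 234.69.0.0/16 (clear depth 16)
  Q 185.0.0.70: descend 101110010 ; hops seen [H1] ; pick H1
  + 185.93.29.0/24 (H1) depth=24
  Q 185.93.28.105: descend 10111001010111010001110 ; hops seen [H1,H2] ; pick H2
  del 185.93.0.0/17 (clear depth 17)
  + 234.69.42.160/28 (H2) depth=28
  + 224.0.0.0/4 (H1) depth=4
  Q 224.0.0.13: descend 1110 ; hops seen [H1] ; pick H1
  Q 234.69.42.166: descend 1110101001000101001010101010 ; hops seen [H1,H2] ; pick H2
  + 185.80.0.0/12 (H1) depth=12
  + 185.93.29.0/24 (H2) depth=24
  + 0.0.0.0/0 (H1) depth=0
  + 0.0.0.0/0 (H3) depth=0
  del 224.0.0.0/4 (clear depth 4)
  Q 185.80.0.42: descend 101110010101 ; hops seen [H3,H1,H1] ; pick H1
  + 185.93.29.163/32 (H3) depth=32
  + 185.93.29.163/32 (H2) depth=32
  Q 222.255.39.97: descend 11 ; hops seen [H3] ; pick H3
  + 234.69.0.0/16 (H3) depth=16
  + 0.0.0.0/0 (H0) depth=0
  Q 79.112.40.232: descend ε ; hops seen [H0] ; pick H0
  + 0.0.0.0/0 (H2) depth=0
  Q 185.80.104.137: descend 101110010101 ; hops seen [H2,H1,H1] ; pick H1

== LOOKUPS ==
["H1","H2","H1","H2","H1","H3","H0","H1"]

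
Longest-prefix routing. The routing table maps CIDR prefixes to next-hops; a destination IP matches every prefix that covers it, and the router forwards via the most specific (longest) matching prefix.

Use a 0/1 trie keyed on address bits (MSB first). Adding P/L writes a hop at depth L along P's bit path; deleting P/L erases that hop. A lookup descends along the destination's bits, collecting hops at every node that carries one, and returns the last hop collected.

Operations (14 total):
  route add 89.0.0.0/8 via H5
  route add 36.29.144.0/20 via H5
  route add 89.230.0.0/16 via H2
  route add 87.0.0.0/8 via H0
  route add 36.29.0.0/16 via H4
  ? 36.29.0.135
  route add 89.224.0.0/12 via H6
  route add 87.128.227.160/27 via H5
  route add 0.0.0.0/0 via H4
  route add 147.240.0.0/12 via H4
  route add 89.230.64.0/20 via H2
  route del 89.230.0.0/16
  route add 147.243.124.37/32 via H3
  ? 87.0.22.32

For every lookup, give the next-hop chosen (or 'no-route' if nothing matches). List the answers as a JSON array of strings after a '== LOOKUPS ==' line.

Trace:
  add 89.0.0.0/8 -> H5 at depth 8
  add 36.29.144.0/20 -> H5 at depth 20
  add 89.230.0.0/16 -> H2 at depth 16
  add 87.0.0.0/8 -> H0 at depth 8
  add 36.29.0.0/16 -> H4 at depth 16
  ? 36.29.0.135  path d0:-→d1:-→d2:-→d3:-→d4:-→d5:-→d6:-→d7:-→d8:-→d9:-→d10:-→d11:-→d12:-→d13:-→d14:-→d15:-→d16:H4  best=H4
  add 89.224.0.0/12 -> H6 at depth 12
  add 87.128.227.160/27 -> H5 at depth 27
  add 0.0.0.0/0 -> H4 at depth 0
  add 147.240.0.0/12 -> H4 at depth 12
  add 89.230.64.0/20 -> H2 at depth 20
  del 89.230.0.0/16 (clear depth 16)
  add 147.243.124.37/32 -> H3 at depth 32
  ? 87.0.22.32  path d0:H4→d1:-→d2:-→d3:-→d4:-→d5:-→d6:-→d7:-→d8:H0  best=H0

== LOOKUPS ==
["H4","H0"]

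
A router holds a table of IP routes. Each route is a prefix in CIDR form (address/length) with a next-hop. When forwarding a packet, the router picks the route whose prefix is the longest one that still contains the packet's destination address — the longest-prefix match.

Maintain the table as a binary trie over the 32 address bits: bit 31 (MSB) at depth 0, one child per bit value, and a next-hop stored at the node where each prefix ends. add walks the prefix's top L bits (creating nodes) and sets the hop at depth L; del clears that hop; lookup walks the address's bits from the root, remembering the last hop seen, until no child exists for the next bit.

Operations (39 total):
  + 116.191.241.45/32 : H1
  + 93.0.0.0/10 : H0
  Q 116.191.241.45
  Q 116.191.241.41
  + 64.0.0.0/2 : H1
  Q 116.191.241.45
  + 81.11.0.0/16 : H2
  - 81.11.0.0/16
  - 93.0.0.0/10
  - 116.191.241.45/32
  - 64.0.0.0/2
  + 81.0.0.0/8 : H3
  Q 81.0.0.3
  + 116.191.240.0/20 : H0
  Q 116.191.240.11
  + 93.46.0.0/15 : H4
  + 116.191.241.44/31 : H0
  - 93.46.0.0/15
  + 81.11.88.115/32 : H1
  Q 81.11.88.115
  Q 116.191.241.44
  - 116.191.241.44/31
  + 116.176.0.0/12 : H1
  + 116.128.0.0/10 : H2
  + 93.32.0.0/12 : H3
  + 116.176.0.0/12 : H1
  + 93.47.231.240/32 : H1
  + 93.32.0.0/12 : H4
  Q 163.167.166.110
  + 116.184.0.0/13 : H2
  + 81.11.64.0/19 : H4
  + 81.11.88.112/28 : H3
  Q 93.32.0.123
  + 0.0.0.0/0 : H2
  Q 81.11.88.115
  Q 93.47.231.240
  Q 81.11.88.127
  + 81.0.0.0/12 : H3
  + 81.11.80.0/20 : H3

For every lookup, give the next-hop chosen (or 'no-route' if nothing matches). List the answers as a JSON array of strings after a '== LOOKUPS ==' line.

Process each operation:
  add 116.191.241.45/32 -> H1 at depth 32
  add 93.0.0.0/10 -> H0 at depth 10
  ? 116.191.241.45  path d0:-→d1:-→d2:-→d3:-→d4:-→d5:-→d6:-→d7:-→d8:-→d9:-→d10:-→d11:-→d12:-→d13:-→d14:-→d15:-→d16:-→d17:-→d18:-→d19:-→d20:-→d21:-→d22:-→d23:-→d24:-→d25:-→d26:-→d27:-→d28:-→d29:-→d30:-→d31:-→d32:H1  best=H1
  ? 116.191.241.41  path d0:-→d1:-→d2:-→d3:-→d4:-→d5:-→d6:-→d7:-→d8:-→d9:-→d10:-→d11:-→d12:-→d13:-→d14:-→d15:-→d16:-→d17:-→d18:-→d19:-→d20:-→d21:-→d22:-→d23:-→d24:-→d25:-→d26:-→d27:-→d28:-→d29:-  best=no-route
  add 64.0.0.0/2 -> H1 at depth 2
  ? 116.191.241.45  path d0:-→d1:-→d2:H1→d3:-→d4:-→d5:-→d6:-→d7:-→d8:-→d9:-→d10:-→d11:-→d12:-→d13:-→d14:-→d15:-→d16:-→d17:-→d18:-→d19:-→d20:-→d21:-→d22:-→d23:-→d24:-→d25:-→d26:-→d27:-→d28:-→d29:-→d30:-→d31:-→d32:H1  best=H1
  add 81.11.0.0/16 -> H2 at depth 16
  del 81.11.0.0/16 (clear depth 16)
  del 93.0.0.0/10 (clear depth 10)
  del 116.191.241.45/32 (clear depth 32)
  del 64.0.0.0/2 (clear depth 2)
  add 81.0.0.0/8 -> H3 at depth 8
  ? 81.0.0.3  path d0:-→d1:-→d2:-→d3:-→d4:-→d5:-→d6:-→d7:-→d8:H3→d9:-→d10:-→d11:-→d12:-  best=H3
  add 116.191.240.0/20 -> H0 at depth 20
  ? 116.191.240.11  path d0:-→d1:-→d2:-→d3:-→d4:-→d5:-→d6:-→d7:-→d8:-→d9:-→d10:-→d11:-→d12:-→d13:-→d14:-→d15:-→d16:-→d17:-→d18:-→d19:-→d20:H0→d21:-→d22:-→d23:-  best=H0
  add 93.46.0.0/15 -> H4 at depth 15
  add 116.191.241.44/31 -> H0 at depth 31
  del 93.46.0.0/15 (clear depth 15)
  add 81.11.88.115/32 -> H1 at depth 32
  ? 81.11.88.115  path d0:-→d1:-→d2:-→d3:-→d4:-→d5:-→d6:-→d7:-→d8:H3→d9:-→d10:-→d11:-→d12:-→d13:-→d14:-→d15:-→d16:-→d17:-→d18:-→d19:-→d20:-→d21:-→d22:-→d23:-→d24:-→d25:-→d26:-→d27:-→d28:-→d29:-→d30:-→d31:-→d32:H1  best=H1
  ? 116.191.241.44  path d0:-→d1:-→d2:-→d3:-→d4:-→d5:-→d6:-→d7:-→d8:-→d9:-→d10:-→d11:-→d12:-→d13:-→d14:-→d15:-→d16:-→d17:-→d18:-→d19:-→d20:H0→d21:-→d22:-→d23:-→d24:-→d25:-→d26:-→d27:-→d28:-→d29:-→d30:-→d31:H0  best=H0
  del 116.191.241.44/31 (clear depth 31)
  add 116.176.0.0/12 -> H1 at depth 12
  add 116.128.0.0/10 -> H2 at depth 10
  add 93.32.0.0/12 -> H3 at depth 12
  add 116.176.0.0/12 -> H1 at depth 12
  add 93.47.231.240/32 -> H1 at depth 32
  add 93.32.0.0/12 -> H4 at depth 12
  ? 163.167.166.110  path d0:-  best=no-route
  add 116.184.0.0/13 -> H2 at depth 13
  add 81.11.64.0/19 -> H4 at depth 19
  add 81.11.88.112/28 -> H3 at depth 28
  ? 93.32.0.123  path d0:-→d1:-→d2:-→d3:-→d4:-→d5:-→d6:-→d7:-→d8:-→d9:-→d10:-→d11:-→d12:H4  best=H4
  add 0.0.0.0/0 -> H2 at depth 0
  ? 81.11.88.115  path d0:H2→d1:-→d2:-→d3:-→d4:-→d5:-→d6:-→d7:-→d8:H3→d9:-→d10:-→d11:-→d12:-→d13:-→d14:-→d15:-→d16:-→d17:-→d18:-→d19:H4→d20:-→d21:-→d22:-→d23:-→d24:-→d25:-→d26:-→d27:-→d28:H3→d29:-→d30:-→d31:-→d32:H1  best=H1
  ? 93.47.231.240  path d0:H2→d1:-→d2:-→d3:-→d4:-→d5:-→d6:-→d7:-→d8:-→d9:-→d10:-→d11:-→d12:H4→d13:-→d14:-→d15:-→d16:-→d17:-→d18:-→d19:-→d20:-→d21:-→d22:-→d23:-→d24:-→d25:-→d26:-→d27:-→d28:-→d29:-→d30:-→d31:-→d32:H1  best=H1
  ? 81.11.88.127  path d0:H2→d1:-→d2:-→d3:-→d4:-→d5:-→d6:-→d7:-→d8:H3→d9:-→d10:-→d11:-→d12:-→d13:-→d14:-→d15:-→d16:-→d17:-→d18:-→d19:H4→d20:-→d21:-→d22:-→d23:-→d24:-→d25:-→d26:-→d27:-→d28:H3  best=H3
  add 81.0.0.0/12 -> H3 at depth 12
  add 81.11.80.0/20 -> H3 at depth 20

== LOOKUPS ==
["H1","no-route","H1","H3","H0","H1","H0","no-route","H4","H1","H1","H3"]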